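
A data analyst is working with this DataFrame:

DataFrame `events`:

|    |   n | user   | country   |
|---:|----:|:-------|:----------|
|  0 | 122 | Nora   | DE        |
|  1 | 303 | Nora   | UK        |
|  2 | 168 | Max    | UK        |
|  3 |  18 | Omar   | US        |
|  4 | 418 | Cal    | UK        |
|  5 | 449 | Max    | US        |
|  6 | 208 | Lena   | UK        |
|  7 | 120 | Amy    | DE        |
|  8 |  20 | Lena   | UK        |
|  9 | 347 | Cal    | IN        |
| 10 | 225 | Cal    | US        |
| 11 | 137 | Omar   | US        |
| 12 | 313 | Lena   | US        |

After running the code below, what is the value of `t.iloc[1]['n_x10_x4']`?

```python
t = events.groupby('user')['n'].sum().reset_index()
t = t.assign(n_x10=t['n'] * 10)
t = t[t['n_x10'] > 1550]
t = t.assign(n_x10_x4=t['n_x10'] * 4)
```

group by user, sum of n:
user
Amy     120
Cal     990
Lena    541
Max     617
Nora    425
Omar    155
Name: n, dtype: int64
reset_index():
   user    n
0   Amy  120
1   Cal  990
2  Lena  541
3   Max  617
4  Nora  425
5  Omar  155
add column n_x10 = t['n'] * 10:
   user    n  n_x10
0   Amy  120   1200
1   Cal  990   9900
2  Lena  541   5410
3   Max  617   6170
4  Nora  425   4250
5  Omar  155   1550
filter rows where n_x10 > 1550:
   user    n  n_x10
1   Cal  990   9900
2  Lena  541   5410
3   Max  617   6170
4  Nora  425   4250
add column n_x10_x4 = t['n_x10'] * 4:
   user    n  n_x10  n_x10_x4
1   Cal  990   9900     39600
2  Lena  541   5410     21640
3   Max  617   6170     24680
4  Nora  425   4250     17000
The value at position 1, column 'n_x10_x4' is 21640.

21640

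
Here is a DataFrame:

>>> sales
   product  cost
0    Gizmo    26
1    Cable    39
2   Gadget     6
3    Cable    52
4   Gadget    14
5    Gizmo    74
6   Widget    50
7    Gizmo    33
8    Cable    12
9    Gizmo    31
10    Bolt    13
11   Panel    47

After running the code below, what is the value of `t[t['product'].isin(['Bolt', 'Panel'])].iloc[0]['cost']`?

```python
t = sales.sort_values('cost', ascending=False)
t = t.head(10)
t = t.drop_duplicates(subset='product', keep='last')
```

sort by cost descending:
   product  cost
5    Gizmo    74
3    Cable    52
6   Widget    50
11   Panel    47
1    Cable    39
7    Gizmo    33
9    Gizmo    31
0    Gizmo    26
4   Gadget    14
10    Bolt    13
8    Cable    12
2   Gadget     6
take first 10 rows:
   product  cost
5    Gizmo    74
3    Cable    52
6   Widget    50
11   Panel    47
1    Cable    39
7    Gizmo    33
9    Gizmo    31
0    Gizmo    26
4   Gadget    14
10    Bolt    13
drop duplicate product (keep=last):
   product  cost
6   Widget    50
11   Panel    47
1    Cable    39
0    Gizmo    26
4   Gadget    14
10    Bolt    13
filter rows where product in ['Bolt', 'Panel']:
   product  cost
11   Panel    47
10    Bolt    13
The value at position 0, column 'cost' is 47.

47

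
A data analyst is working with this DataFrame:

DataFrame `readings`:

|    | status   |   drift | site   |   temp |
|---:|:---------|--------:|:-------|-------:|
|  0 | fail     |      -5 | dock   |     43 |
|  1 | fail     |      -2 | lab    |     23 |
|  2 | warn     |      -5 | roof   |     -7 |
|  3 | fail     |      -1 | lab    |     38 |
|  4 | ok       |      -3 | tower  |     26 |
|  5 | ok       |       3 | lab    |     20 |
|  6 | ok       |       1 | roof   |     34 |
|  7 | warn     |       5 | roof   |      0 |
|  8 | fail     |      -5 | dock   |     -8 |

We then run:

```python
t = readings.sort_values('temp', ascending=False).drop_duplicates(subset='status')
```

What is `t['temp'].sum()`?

77

sort by temp descending:
  status  drift   site  temp
0   fail     -5   dock    43
3   fail     -1    lab    38
6     ok      1   roof    34
4     ok     -3  tower    26
1   fail     -2    lab    23
5     ok      3    lab    20
7   warn      5   roof     0
2   warn     -5   roof    -7
8   fail     -5   dock    -8
drop duplicate status (keep=first):
  status  drift  site  temp
0   fail     -5  dock    43
6     ok      1  roof    34
7   warn      5  roof     0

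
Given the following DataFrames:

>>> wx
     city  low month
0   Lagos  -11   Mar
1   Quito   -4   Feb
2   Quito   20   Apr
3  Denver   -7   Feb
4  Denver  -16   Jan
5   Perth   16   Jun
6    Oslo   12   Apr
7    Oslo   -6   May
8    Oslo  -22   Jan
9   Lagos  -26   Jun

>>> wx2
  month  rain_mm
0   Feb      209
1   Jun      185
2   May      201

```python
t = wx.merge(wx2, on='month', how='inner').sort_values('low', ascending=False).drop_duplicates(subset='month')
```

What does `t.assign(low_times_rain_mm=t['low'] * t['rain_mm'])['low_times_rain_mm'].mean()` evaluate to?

merge on 'month' (how='inner') → 5 rows:
     city  low month  rain_mm
0   Quito   -4   Feb      209
1  Denver   -7   Feb      209
2   Perth   16   Jun      185
3    Oslo   -6   May      201
4   Lagos  -26   Jun      185
sort by low descending:
     city  low month  rain_mm
2   Perth   16   Jun      185
0   Quito   -4   Feb      209
3    Oslo   -6   May      201
1  Denver   -7   Feb      209
4   Lagos  -26   Jun      185
drop duplicate month (keep=first):
    city  low month  rain_mm
2  Perth   16   Jun      185
0  Quito   -4   Feb      209
3   Oslo   -6   May      201
add column low_times_rain_mm = t['low'] * t['rain_mm']:
    city  low month  rain_mm  low_times_rain_mm
2  Perth   16   Jun      185               2960
0  Quito   -4   Feb      209               -836
3   Oslo   -6   May      201              -1206
The mean of column 'low_times_rain_mm' is 306.0.

306.0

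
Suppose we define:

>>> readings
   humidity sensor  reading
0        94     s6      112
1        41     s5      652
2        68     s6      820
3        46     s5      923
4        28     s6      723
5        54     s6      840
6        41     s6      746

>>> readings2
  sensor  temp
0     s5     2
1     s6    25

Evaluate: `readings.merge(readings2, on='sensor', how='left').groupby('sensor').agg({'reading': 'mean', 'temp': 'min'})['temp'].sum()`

merge on 'sensor' (how='left') → 7 rows:
   humidity sensor  reading  temp
0        94     s6      112    25
1        41     s5      652     2
2        68     s6      820    25
3        46     s5      923     2
4        28     s6      723    25
5        54     s6      840    25
6        41     s6      746    25
group by sensor: mean(reading), min(temp):
        reading  temp
sensor               
s5        787.5     2
s6        648.2    25
So sum() = 27.

27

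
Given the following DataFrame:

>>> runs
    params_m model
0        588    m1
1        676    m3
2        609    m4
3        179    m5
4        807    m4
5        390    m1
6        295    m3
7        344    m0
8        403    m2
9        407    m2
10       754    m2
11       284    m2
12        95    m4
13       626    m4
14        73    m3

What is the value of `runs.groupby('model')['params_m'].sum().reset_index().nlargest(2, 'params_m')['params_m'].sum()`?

group by model, sum of params_m:
model
m0     344
m1     978
m2    1848
m3    1044
m4    2137
m5     179
Name: params_m, dtype: int64
reset_index():
  model  params_m
0    m0       344
1    m1       978
2    m2      1848
3    m3      1044
4    m4      2137
5    m5       179
take 2 rows with largest params_m:
  model  params_m
4    m4      2137
2    m2      1848
So sum() = 3985.

3985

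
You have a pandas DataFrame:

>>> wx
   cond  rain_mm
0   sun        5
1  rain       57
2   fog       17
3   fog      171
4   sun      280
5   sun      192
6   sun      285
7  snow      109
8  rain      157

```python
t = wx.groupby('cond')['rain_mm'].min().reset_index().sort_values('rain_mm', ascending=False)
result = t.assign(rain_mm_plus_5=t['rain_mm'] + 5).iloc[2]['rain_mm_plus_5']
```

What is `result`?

22

group by cond, min of rain_mm:
cond
fog      17
rain     57
snow    109
sun       5
Name: rain_mm, dtype: int64
reset_index():
   cond  rain_mm
0   fog       17
1  rain       57
2  snow      109
3   sun        5
sort by rain_mm descending:
   cond  rain_mm
2  snow      109
1  rain       57
0   fog       17
3   sun        5
add column rain_mm_plus_5 = t['rain_mm'] + 5:
   cond  rain_mm  rain_mm_plus_5
2  snow      109             114
1  rain       57              62
0   fog       17              22
3   sun        5              10
Hence 22.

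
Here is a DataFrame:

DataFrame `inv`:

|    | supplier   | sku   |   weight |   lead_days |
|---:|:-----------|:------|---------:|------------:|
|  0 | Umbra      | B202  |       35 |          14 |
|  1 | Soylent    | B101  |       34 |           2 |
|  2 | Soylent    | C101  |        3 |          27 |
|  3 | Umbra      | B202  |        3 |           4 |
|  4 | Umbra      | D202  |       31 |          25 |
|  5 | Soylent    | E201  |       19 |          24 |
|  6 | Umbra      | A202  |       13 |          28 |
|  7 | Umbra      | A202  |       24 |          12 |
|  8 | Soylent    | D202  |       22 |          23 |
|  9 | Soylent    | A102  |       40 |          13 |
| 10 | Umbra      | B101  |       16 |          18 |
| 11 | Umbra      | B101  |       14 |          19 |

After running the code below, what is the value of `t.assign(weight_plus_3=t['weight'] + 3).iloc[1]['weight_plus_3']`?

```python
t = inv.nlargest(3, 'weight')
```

take 3 rows with largest weight:
  supplier   sku  weight  lead_days
9  Soylent  A102      40         13
0    Umbra  B202      35         14
1  Soylent  B101      34          2
add column weight_plus_3 = t['weight'] + 3:
  supplier   sku  weight  lead_days  weight_plus_3
9  Soylent  A102      40         13             43
0    Umbra  B202      35         14             38
1  Soylent  B101      34          2             37
Taking the value at position 1, column 'weight_plus_3' gives 38.

38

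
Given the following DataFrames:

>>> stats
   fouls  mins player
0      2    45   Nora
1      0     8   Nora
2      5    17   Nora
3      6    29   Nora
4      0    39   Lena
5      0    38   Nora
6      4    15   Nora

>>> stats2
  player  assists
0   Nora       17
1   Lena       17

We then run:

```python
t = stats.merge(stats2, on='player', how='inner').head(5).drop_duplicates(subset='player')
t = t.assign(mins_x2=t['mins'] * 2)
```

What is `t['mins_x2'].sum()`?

merge on 'player' (how='inner') → 7 rows:
   fouls  mins player  assists
0      2    45   Nora       17
1      0     8   Nora       17
2      5    17   Nora       17
3      6    29   Nora       17
4      0    39   Lena       17
5      0    38   Nora       17
6      4    15   Nora       17
take first 5 rows:
   fouls  mins player  assists
0      2    45   Nora       17
1      0     8   Nora       17
2      5    17   Nora       17
3      6    29   Nora       17
4      0    39   Lena       17
drop duplicate player (keep=first):
   fouls  mins player  assists
0      2    45   Nora       17
4      0    39   Lena       17
add column mins_x2 = t['mins'] * 2:
   fouls  mins player  assists  mins_x2
0      2    45   Nora       17       90
4      0    39   Lena       17       78
Hence 168.

168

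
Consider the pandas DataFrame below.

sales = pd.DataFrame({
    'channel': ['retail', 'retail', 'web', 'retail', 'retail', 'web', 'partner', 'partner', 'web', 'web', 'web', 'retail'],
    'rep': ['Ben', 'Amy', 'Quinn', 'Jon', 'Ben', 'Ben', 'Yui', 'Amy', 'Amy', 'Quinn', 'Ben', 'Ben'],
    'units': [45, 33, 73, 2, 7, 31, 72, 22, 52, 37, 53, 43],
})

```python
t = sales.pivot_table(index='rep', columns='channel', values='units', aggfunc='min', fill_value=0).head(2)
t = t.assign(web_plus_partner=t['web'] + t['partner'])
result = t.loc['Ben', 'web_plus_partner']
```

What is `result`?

pivot: rows=rep, cols=channel, min(units):
channel  partner  retail  web
rep                          
Amy           22      33   52
Ben            0       7   31
Jon            0       2    0
Quinn          0       0   37
Yui           72       0    0
take first 2 rows:
channel  partner  retail  web
rep                          
Amy           22      33   52
Ben            0       7   31
add column web_plus_partner = t['web'] + t['partner']:
channel  partner  retail  web  web_plus_partner
rep                                            
Amy           22      33   52                74
Ben            0       7   31                31
The value at row 'Ben', column 'web_plus_partner' is 31.

31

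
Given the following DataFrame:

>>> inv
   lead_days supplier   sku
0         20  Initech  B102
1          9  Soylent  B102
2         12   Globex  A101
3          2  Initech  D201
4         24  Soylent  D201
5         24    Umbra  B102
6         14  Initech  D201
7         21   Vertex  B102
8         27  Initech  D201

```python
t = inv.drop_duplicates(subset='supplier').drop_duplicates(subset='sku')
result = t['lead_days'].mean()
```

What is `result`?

drop duplicate supplier (keep=first):
   lead_days supplier   sku
0         20  Initech  B102
1          9  Soylent  B102
2         12   Globex  A101
5         24    Umbra  B102
7         21   Vertex  B102
drop duplicate sku (keep=first):
   lead_days supplier   sku
0         20  Initech  B102
2         12   Globex  A101
So mean() = 16.0.

16.0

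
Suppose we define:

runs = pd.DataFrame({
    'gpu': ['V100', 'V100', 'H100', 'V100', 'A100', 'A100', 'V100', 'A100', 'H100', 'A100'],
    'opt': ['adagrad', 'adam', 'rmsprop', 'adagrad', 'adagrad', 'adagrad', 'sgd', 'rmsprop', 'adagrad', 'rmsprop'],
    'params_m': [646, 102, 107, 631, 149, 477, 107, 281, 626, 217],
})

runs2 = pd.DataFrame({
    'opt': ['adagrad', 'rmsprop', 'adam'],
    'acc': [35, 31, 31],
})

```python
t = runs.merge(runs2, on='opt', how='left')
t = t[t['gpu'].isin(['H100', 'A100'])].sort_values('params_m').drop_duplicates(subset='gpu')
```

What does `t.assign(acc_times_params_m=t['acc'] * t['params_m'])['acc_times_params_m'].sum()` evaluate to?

8532.0

merge on 'opt' (how='left') → 10 rows:
    gpu      opt  params_m   acc
0  V100  adagrad       646  35.0
1  V100     adam       102  31.0
2  H100  rmsprop       107  31.0
3  V100  adagrad       631  35.0
4  A100  adagrad       149  35.0
5  A100  adagrad       477  35.0
6  V100      sgd       107   NaN
7  A100  rmsprop       281  31.0
8  H100  adagrad       626  35.0
9  A100  rmsprop       217  31.0
filter rows where gpu in ['H100', 'A100']:
    gpu      opt  params_m   acc
2  H100  rmsprop       107  31.0
4  A100  adagrad       149  35.0
5  A100  adagrad       477  35.0
7  A100  rmsprop       281  31.0
8  H100  adagrad       626  35.0
9  A100  rmsprop       217  31.0
sort by params_m:
    gpu      opt  params_m   acc
2  H100  rmsprop       107  31.0
4  A100  adagrad       149  35.0
9  A100  rmsprop       217  31.0
7  A100  rmsprop       281  31.0
5  A100  adagrad       477  35.0
8  H100  adagrad       626  35.0
drop duplicate gpu (keep=first):
    gpu      opt  params_m   acc
2  H100  rmsprop       107  31.0
4  A100  adagrad       149  35.0
add column acc_times_params_m = t['acc'] * t['params_m']:
    gpu      opt  params_m   acc  acc_times_params_m
2  H100  rmsprop       107  31.0              3317.0
4  A100  adagrad       149  35.0              5215.0
Taking the sum of column 'acc_times_params_m' gives 8532.0.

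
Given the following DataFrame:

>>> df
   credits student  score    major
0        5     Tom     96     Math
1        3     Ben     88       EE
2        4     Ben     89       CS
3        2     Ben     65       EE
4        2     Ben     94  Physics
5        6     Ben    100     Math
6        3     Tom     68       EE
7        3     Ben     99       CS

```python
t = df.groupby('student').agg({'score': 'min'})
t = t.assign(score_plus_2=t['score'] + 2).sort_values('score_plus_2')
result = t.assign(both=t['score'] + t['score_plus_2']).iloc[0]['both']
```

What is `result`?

group by student, min of score:
         score
student       
Ben         65
Tom         68
add column score_plus_2 = t['score'] + 2:
         score  score_plus_2
student                     
Ben         65            67
Tom         68            70
sort by score_plus_2:
         score  score_plus_2
student                     
Ben         65            67
Tom         68            70
add column both = t['score'] + t['score_plus_2']:
         score  score_plus_2  both
student                           
Ben         65            67   132
Tom         68            70   138
Finally, value at position 0, column 'both' = 132.

132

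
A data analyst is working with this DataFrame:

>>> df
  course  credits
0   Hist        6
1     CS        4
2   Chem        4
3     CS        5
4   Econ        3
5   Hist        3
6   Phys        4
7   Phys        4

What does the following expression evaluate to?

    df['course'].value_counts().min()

1

value_counts of course:
course
Hist    2
CS      2
Phys    2
Chem    1
Econ    1
Name: count, dtype: int64
min of the resulting series → 1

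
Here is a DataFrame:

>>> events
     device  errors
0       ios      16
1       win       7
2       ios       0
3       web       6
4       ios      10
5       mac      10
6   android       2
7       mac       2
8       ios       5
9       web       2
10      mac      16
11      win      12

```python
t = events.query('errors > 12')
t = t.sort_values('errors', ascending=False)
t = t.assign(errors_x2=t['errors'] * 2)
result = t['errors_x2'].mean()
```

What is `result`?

filter rows where errors > 12:
   device  errors
0     ios      16
10    mac      16
sort by errors descending:
   device  errors
0     ios      16
10    mac      16
add column errors_x2 = t['errors'] * 2:
   device  errors  errors_x2
0     ios      16         32
10    mac      16         32
Finally, mean of column 'errors_x2' = 32.0.

32.0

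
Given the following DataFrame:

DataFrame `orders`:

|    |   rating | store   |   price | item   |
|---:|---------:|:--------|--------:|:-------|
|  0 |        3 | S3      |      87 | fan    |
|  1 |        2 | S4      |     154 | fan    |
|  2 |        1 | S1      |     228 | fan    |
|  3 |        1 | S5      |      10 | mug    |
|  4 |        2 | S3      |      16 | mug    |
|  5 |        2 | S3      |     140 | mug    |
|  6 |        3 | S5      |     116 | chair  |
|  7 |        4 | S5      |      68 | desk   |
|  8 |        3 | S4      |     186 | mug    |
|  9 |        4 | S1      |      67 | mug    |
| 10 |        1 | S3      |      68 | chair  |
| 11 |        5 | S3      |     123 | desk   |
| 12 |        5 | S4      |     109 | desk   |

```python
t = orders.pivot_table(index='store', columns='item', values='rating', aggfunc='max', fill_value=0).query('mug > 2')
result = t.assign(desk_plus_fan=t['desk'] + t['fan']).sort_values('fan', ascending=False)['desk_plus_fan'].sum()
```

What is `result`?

8

pivot: rows=store, cols=item, max(rating):
item   chair  desk  fan  mug
store                       
S1         0     0    1    4
S3         1     5    3    2
S4         0     5    2    3
S5         3     4    0    1
filter rows where mug > 2:
item   chair  desk  fan  mug
store                       
S1         0     0    1    4
S4         0     5    2    3
add column desk_plus_fan = t['desk'] + t['fan']:
item   chair  desk  fan  mug  desk_plus_fan
store                                      
S1         0     0    1    4              1
S4         0     5    2    3              7
sort by fan descending:
item   chair  desk  fan  mug  desk_plus_fan
store                                      
S4         0     5    2    3              7
S1         0     0    1    4              1
Taking the sum of column 'desk_plus_fan' gives 8.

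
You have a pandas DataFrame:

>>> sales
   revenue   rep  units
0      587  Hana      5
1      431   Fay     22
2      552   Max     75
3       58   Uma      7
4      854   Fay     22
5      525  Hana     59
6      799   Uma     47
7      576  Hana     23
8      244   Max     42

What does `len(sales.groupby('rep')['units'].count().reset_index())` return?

group by rep, count of units:
rep
Fay     2
Hana    3
Max     2
Uma     2
Name: units, dtype: int64
reset_index():
    rep  units
0   Fay      2
1  Hana      3
2   Max      2
3   Uma      2
Then the number of rows: 4

4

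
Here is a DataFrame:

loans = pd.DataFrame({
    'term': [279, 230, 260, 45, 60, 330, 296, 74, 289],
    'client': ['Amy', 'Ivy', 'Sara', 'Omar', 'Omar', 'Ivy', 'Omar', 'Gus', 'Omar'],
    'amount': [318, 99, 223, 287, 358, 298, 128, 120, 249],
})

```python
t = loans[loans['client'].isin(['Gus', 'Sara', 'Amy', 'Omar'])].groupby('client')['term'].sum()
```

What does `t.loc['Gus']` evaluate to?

74

filter rows where client in ['Gus', 'Sara', 'Amy', 'Omar']:
   term client  amount
0   279    Amy     318
2   260   Sara     223
3    45   Omar     287
4    60   Omar     358
6   296   Omar     128
7    74    Gus     120
8   289   Omar     249
group by client, sum of term:
client
Amy     279
Gus      74
Omar    690
Sara    260
Name: term, dtype: int64
Then the value at index 'Gus': 74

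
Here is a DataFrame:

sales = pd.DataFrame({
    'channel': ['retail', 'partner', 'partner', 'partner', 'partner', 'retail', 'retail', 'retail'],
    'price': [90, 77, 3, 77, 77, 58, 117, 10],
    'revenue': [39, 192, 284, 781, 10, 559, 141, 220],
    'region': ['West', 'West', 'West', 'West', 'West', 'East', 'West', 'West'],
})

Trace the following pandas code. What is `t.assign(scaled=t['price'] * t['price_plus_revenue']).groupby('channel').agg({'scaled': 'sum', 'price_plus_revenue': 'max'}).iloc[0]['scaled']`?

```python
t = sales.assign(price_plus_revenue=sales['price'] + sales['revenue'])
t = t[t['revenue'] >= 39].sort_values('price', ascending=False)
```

87640

add column price_plus_revenue = sales['price'] + sales['revenue']:
   channel  price  revenue region  price_plus_revenue
0   retail     90       39   West                 129
1  partner     77      192   West                 269
2  partner      3      284   West                 287
3  partner     77      781   West                 858
4  partner     77       10   West                  87
5   retail     58      559   East                 617
6   retail    117      141   West                 258
7   retail     10      220   West                 230
filter rows where revenue >= 39:
   channel  price  revenue region  price_plus_revenue
0   retail     90       39   West                 129
1  partner     77      192   West                 269
2  partner      3      284   West                 287
3  partner     77      781   West                 858
5   retail     58      559   East                 617
6   retail    117      141   West                 258
7   retail     10      220   West                 230
sort by price descending:
   channel  price  revenue region  price_plus_revenue
6   retail    117      141   West                 258
0   retail     90       39   West                 129
1  partner     77      192   West                 269
3  partner     77      781   West                 858
5   retail     58      559   East                 617
7   retail     10      220   West                 230
2  partner      3      284   West                 287
add column scaled = t['price'] * t['price_plus_revenue']:
   channel  price  revenue region  price_plus_revenue  scaled
6   retail    117      141   West                 258   30186
0   retail     90       39   West                 129   11610
1  partner     77      192   West                 269   20713
3  partner     77      781   West                 858   66066
5   retail     58      559   East                 617   35786
7   retail     10      220   West                 230    2300
2  partner      3      284   West                 287     861
group by channel: sum(scaled), max(price_plus_revenue):
         scaled  price_plus_revenue
channel                            
partner   87640                 858
retail    79882                 617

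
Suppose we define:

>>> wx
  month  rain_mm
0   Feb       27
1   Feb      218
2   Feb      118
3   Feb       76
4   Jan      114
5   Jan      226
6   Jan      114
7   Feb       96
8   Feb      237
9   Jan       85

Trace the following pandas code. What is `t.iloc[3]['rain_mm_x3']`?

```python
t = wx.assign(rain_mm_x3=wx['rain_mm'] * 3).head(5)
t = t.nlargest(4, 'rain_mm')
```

228

add column rain_mm_x3 = wx['rain_mm'] * 3:
  month  rain_mm  rain_mm_x3
0   Feb       27          81
1   Feb      218         654
2   Feb      118         354
3   Feb       76         228
4   Jan      114         342
5   Jan      226         678
6   Jan      114         342
7   Feb       96         288
8   Feb      237         711
9   Jan       85         255
take first 5 rows:
  month  rain_mm  rain_mm_x3
0   Feb       27          81
1   Feb      218         654
2   Feb      118         354
3   Feb       76         228
4   Jan      114         342
take 4 rows with largest rain_mm:
  month  rain_mm  rain_mm_x3
1   Feb      218         654
2   Feb      118         354
4   Jan      114         342
3   Feb       76         228
Then the value at position 3, column 'rain_mm_x3': 228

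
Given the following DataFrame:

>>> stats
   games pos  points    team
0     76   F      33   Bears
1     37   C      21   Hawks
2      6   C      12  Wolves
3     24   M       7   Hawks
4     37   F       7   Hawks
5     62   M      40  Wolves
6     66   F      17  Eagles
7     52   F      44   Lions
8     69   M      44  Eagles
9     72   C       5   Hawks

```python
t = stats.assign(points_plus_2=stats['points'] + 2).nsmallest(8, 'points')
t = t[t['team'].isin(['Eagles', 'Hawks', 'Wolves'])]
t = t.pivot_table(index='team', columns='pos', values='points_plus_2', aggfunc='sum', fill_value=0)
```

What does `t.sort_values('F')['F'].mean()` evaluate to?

add column points_plus_2 = stats['points'] + 2:
   games pos  points    team  points_plus_2
0     76   F      33   Bears             35
1     37   C      21   Hawks             23
2      6   C      12  Wolves             14
3     24   M       7   Hawks              9
4     37   F       7   Hawks              9
5     62   M      40  Wolves             42
6     66   F      17  Eagles             19
7     52   F      44   Lions             46
8     69   M      44  Eagles             46
9     72   C       5   Hawks              7
take 8 rows with smallest points:
   games pos  points    team  points_plus_2
9     72   C       5   Hawks              7
3     24   M       7   Hawks              9
4     37   F       7   Hawks              9
2      6   C      12  Wolves             14
6     66   F      17  Eagles             19
1     37   C      21   Hawks             23
0     76   F      33   Bears             35
5     62   M      40  Wolves             42
filter rows where team in ['Eagles', 'Hawks', 'Wolves']:
   games pos  points    team  points_plus_2
9     72   C       5   Hawks              7
3     24   M       7   Hawks              9
4     37   F       7   Hawks              9
2      6   C      12  Wolves             14
6     66   F      17  Eagles             19
1     37   C      21   Hawks             23
5     62   M      40  Wolves             42
pivot: rows=team, cols=pos, sum(points_plus_2):
pos      C   F   M
team              
Eagles   0  19   0
Hawks   30   9   9
Wolves  14   0  42
sort by F:
pos      C   F   M
team              
Wolves  14   0  42
Hawks   30   9   9
Eagles   0  19   0
Taking the mean of column 'F' gives 9.33333333333.

9.33333333333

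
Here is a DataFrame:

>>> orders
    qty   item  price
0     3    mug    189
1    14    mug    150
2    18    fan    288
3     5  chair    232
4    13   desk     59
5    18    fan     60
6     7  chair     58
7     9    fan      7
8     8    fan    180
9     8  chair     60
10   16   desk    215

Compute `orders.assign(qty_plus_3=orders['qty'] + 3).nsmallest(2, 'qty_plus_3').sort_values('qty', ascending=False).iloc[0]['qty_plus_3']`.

8

add column qty_plus_3 = orders['qty'] + 3:
    qty   item  price  qty_plus_3
0     3    mug    189           6
1    14    mug    150          17
2    18    fan    288          21
3     5  chair    232           8
4    13   desk     59          16
5    18    fan     60          21
6     7  chair     58          10
7     9    fan      7          12
8     8    fan    180          11
9     8  chair     60          11
10   16   desk    215          19
take 2 rows with smallest qty_plus_3:
   qty   item  price  qty_plus_3
0    3    mug    189           6
3    5  chair    232           8
sort by qty descending:
   qty   item  price  qty_plus_3
3    5  chair    232           8
0    3    mug    189           6
Finally, value at position 0, column 'qty_plus_3' = 8.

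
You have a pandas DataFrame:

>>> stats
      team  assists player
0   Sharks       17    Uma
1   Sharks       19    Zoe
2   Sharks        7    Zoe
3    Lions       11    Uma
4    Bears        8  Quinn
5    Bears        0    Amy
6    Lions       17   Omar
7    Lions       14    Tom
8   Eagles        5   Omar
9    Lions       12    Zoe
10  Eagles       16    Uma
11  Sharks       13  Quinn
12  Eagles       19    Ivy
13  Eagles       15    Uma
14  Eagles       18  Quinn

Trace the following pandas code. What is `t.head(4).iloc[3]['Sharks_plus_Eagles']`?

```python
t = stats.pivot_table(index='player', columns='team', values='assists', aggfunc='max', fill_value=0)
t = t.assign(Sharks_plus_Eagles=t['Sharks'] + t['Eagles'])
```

pivot: rows=player, cols=team, max(assists):
team    Bears  Eagles  Lions  Sharks
player                              
Amy         0       0      0       0
Ivy         0      19      0       0
Omar        0       5     17       0
Quinn       8      18      0      13
Tom         0       0     14       0
Uma         0      16     11      17
Zoe         0       0     12      19
add column Sharks_plus_Eagles = t['Sharks'] + t['Eagles']:
team    Bears  Eagles  Lions  Sharks  Sharks_plus_Eagles
player                                                  
Amy         0       0      0       0                   0
Ivy         0      19      0       0                  19
Omar        0       5     17       0                   5
Quinn       8      18      0      13                  31
Tom         0       0     14       0                   0
Uma         0      16     11      17                  33
Zoe         0       0     12      19                  19
take first 4 rows:
team    Bears  Eagles  Lions  Sharks  Sharks_plus_Eagles
player                                                  
Amy         0       0      0       0                   0
Ivy         0      19      0       0                  19
Omar        0       5     17       0                   5
Quinn       8      18      0      13                  31
Reading off the value at position 3, column 'Sharks_plus_Eagles', we get 31.

31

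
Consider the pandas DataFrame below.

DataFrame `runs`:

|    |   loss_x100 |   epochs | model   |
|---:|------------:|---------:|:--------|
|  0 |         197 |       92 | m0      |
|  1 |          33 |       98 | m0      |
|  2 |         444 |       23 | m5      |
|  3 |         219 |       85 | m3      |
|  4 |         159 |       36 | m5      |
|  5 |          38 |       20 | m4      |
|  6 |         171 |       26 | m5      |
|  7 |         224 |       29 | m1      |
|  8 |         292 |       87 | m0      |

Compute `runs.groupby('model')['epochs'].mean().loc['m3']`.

85.0

group by model, mean of epochs:
model
m0    92.333333
m1    29.000000
m3    85.000000
m4    20.000000
m5    28.333333
Name: epochs, dtype: float64
Taking the value at index 'm3' gives 85.0.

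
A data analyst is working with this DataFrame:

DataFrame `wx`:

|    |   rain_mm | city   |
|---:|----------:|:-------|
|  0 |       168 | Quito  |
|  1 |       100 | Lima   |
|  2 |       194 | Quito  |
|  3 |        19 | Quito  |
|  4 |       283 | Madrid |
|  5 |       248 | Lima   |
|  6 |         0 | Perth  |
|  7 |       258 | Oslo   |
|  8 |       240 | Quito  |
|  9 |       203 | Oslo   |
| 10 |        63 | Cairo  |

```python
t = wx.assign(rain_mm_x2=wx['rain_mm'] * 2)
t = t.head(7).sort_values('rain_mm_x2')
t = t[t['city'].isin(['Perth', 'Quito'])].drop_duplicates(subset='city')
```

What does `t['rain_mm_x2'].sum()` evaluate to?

add column rain_mm_x2 = wx['rain_mm'] * 2:
    rain_mm    city  rain_mm_x2
0       168   Quito         336
1       100    Lima         200
2       194   Quito         388
3        19   Quito          38
4       283  Madrid         566
5       248    Lima         496
6         0   Perth           0
7       258    Oslo         516
8       240   Quito         480
9       203    Oslo         406
10       63   Cairo         126
take first 7 rows:
   rain_mm    city  rain_mm_x2
0      168   Quito         336
1      100    Lima         200
2      194   Quito         388
3       19   Quito          38
4      283  Madrid         566
5      248    Lima         496
6        0   Perth           0
sort by rain_mm_x2:
   rain_mm    city  rain_mm_x2
6        0   Perth           0
3       19   Quito          38
1      100    Lima         200
0      168   Quito         336
2      194   Quito         388
5      248    Lima         496
4      283  Madrid         566
filter rows where city in ['Perth', 'Quito']:
   rain_mm   city  rain_mm_x2
6        0  Perth           0
3       19  Quito          38
0      168  Quito         336
2      194  Quito         388
drop duplicate city (keep=first):
   rain_mm   city  rain_mm_x2
6        0  Perth           0
3       19  Quito          38

38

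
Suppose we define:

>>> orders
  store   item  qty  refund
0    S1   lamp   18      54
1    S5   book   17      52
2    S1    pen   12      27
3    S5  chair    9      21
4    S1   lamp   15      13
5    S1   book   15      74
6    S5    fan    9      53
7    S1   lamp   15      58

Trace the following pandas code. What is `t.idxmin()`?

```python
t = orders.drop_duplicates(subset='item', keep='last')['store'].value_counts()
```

S5

drop duplicate item (keep=last):
  store   item  qty  refund
2    S1    pen   12      27
3    S5  chair    9      21
5    S1   book   15      74
6    S5    fan    9      53
7    S1   lamp   15      58
value_counts of store:
store
S1    3
S5    2
Name: count, dtype: int64
Reading off the label with the smallest value, we get S5.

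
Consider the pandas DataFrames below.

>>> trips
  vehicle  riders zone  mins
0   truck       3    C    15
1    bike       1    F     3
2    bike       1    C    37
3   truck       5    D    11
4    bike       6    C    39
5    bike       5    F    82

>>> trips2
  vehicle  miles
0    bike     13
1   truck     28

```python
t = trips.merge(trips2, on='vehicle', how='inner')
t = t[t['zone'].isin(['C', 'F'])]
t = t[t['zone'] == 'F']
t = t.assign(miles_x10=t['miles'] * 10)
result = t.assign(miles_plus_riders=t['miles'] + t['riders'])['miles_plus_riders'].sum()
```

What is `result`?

32

merge on 'vehicle' (how='inner') → 6 rows:
  vehicle  riders zone  mins  miles
0   truck       3    C    15     28
1    bike       1    F     3     13
2    bike       1    C    37     13
3   truck       5    D    11     28
4    bike       6    C    39     13
5    bike       5    F    82     13
filter rows where zone in ['C', 'F']:
  vehicle  riders zone  mins  miles
0   truck       3    C    15     28
1    bike       1    F     3     13
2    bike       1    C    37     13
4    bike       6    C    39     13
5    bike       5    F    82     13
filter rows where zone == 'F':
  vehicle  riders zone  mins  miles
1    bike       1    F     3     13
5    bike       5    F    82     13
add column miles_x10 = t['miles'] * 10:
  vehicle  riders zone  mins  miles  miles_x10
1    bike       1    F     3     13        130
5    bike       5    F    82     13        130
add column miles_plus_riders = t['miles'] + t['riders']:
  vehicle  riders zone  mins  miles  miles_x10  miles_plus_riders
1    bike       1    F     3     13        130                 14
5    bike       5    F    82     13        130                 18
sum of column 'miles_plus_riders' → 32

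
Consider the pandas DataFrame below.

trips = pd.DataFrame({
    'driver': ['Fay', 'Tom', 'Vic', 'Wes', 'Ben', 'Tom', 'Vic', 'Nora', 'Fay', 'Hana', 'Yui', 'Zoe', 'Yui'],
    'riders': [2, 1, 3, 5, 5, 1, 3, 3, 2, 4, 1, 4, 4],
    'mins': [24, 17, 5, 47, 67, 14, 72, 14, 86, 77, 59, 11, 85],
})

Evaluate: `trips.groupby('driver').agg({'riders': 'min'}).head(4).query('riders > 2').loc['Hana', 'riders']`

group by driver, min of riders:
        riders
driver        
Ben          5
Fay          2
Hana         4
Nora         3
Tom          1
Vic          3
Wes          5
Yui          1
Zoe          4
take first 4 rows:
        riders
driver        
Ben          5
Fay          2
Hana         4
Nora         3
filter rows where riders > 2:
        riders
driver        
Ben          5
Hana         4
Nora         3
The value at row 'Hana', column 'riders' is 4.

4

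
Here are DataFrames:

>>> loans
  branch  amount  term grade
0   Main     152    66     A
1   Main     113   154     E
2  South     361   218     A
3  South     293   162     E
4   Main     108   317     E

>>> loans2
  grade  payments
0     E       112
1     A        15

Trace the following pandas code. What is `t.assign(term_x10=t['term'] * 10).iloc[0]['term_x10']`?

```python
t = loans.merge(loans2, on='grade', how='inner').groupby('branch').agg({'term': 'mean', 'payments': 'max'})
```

merge on 'grade' (how='inner') → 5 rows:
  branch  amount  term grade  payments
0   Main     152    66     A        15
1   Main     113   154     E       112
2  South     361   218     A        15
3  South     293   162     E       112
4   Main     108   317     E       112
group by branch: mean(term), max(payments):
         term  payments
branch                 
Main    179.0       112
South   190.0       112
add column term_x10 = t['term'] * 10:
         term  payments  term_x10
branch                           
Main    179.0       112    1790.0
South   190.0       112    1900.0
Then the value at position 0, column 'term_x10': 1790.0

1790.0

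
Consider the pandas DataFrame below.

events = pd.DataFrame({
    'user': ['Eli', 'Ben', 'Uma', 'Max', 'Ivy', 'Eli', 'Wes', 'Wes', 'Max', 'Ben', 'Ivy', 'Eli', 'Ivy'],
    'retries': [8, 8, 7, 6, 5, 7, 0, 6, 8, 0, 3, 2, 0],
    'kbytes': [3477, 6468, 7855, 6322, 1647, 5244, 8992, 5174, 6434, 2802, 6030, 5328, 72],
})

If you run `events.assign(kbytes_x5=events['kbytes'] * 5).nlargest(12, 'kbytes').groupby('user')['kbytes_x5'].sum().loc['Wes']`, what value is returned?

70830

add column kbytes_x5 = events['kbytes'] * 5:
   user  retries  kbytes  kbytes_x5
0   Eli        8    3477      17385
1   Ben        8    6468      32340
2   Uma        7    7855      39275
3   Max        6    6322      31610
4   Ivy        5    1647       8235
5   Eli        7    5244      26220
6   Wes        0    8992      44960
7   Wes        6    5174      25870
8   Max        8    6434      32170
9   Ben        0    2802      14010
10  Ivy        3    6030      30150
11  Eli        2    5328      26640
12  Ivy        0      72        360
take 12 rows with largest kbytes:
   user  retries  kbytes  kbytes_x5
6   Wes        0    8992      44960
2   Uma        7    7855      39275
1   Ben        8    6468      32340
8   Max        8    6434      32170
3   Max        6    6322      31610
10  Ivy        3    6030      30150
11  Eli        2    5328      26640
5   Eli        7    5244      26220
7   Wes        6    5174      25870
0   Eli        8    3477      17385
9   Ben        0    2802      14010
4   Ivy        5    1647       8235
group by user, sum of kbytes_x5:
user
Ben    46350
Eli    70245
Ivy    38385
Max    63780
Uma    39275
Wes    70830
Name: kbytes_x5, dtype: int64
Reading off the value at index 'Wes', we get 70830.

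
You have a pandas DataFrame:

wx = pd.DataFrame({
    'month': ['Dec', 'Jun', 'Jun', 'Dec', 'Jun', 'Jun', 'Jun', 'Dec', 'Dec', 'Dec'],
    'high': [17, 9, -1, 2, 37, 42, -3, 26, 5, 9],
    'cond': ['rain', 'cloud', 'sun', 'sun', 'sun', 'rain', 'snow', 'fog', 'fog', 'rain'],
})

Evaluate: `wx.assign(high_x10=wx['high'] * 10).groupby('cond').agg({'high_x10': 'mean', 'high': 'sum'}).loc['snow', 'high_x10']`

add column high_x10 = wx['high'] * 10:
  month  high   cond  high_x10
0   Dec    17   rain       170
1   Jun     9  cloud        90
2   Jun    -1    sun       -10
3   Dec     2    sun        20
4   Jun    37    sun       370
5   Jun    42   rain       420
6   Jun    -3   snow       -30
7   Dec    26    fog       260
8   Dec     5    fog        50
9   Dec     9   rain        90
group by cond: mean(high_x10), sum(high):
         high_x10  high
cond                   
cloud   90.000000     9
fog    155.000000    31
rain   226.666667    68
snow   -30.000000    -3
sun    126.666667    38

-30.0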